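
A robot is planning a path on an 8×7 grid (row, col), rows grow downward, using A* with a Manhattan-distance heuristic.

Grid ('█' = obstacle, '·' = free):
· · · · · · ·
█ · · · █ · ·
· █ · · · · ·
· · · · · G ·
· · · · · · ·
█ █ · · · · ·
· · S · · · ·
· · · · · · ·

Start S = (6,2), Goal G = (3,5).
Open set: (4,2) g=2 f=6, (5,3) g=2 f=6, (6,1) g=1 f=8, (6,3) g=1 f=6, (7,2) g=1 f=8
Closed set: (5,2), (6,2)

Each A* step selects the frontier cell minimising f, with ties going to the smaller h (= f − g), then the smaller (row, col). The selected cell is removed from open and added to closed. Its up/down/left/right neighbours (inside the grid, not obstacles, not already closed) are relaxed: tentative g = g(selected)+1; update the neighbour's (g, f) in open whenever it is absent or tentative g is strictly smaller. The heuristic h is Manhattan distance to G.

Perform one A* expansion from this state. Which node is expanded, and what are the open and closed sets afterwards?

step 1: expand (4,2) (f=6, h=4) → closed; open now [(3,2) g=3 f=6, (4,1) g=3 f=8, (4,3) g=3 f=6, (5,3) g=2 f=6, (6,1) g=1 f=8, (6,3) g=1 f=6, (7,2) g=1 f=8]

expanded=(4,2); open=[(3,2) g=3 f=6, (4,1) g=3 f=8, (4,3) g=3 f=6, (5,3) g=2 f=6, (6,1) g=1 f=8, (6,3) g=1 f=6, (7,2) g=1 f=8]; closed=[(4,2), (5,2), (6,2)]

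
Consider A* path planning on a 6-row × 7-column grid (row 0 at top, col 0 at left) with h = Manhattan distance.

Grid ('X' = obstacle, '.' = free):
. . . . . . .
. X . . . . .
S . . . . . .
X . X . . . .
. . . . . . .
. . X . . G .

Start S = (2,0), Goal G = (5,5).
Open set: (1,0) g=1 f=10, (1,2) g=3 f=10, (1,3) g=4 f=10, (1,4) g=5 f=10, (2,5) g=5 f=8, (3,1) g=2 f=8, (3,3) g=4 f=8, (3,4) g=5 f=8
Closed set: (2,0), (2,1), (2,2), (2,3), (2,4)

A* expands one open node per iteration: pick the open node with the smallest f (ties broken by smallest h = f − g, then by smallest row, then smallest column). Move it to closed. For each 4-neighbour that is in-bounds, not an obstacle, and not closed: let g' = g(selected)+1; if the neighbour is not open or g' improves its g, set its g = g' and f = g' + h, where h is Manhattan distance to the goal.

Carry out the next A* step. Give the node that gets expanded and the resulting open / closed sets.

expanded=(2,5); open=[(1,0) g=1 f=10, (1,2) g=3 f=10, (1,3) g=4 f=10, (1,4) g=5 f=10, (1,5) g=6 f=10, (2,6) g=6 f=10, (3,1) g=2 f=8, (3,3) g=4 f=8, (3,4) g=5 f=8, (3,5) g=6 f=8]; closed=[(2,0), (2,1), (2,2), (2,3), (2,4), (2,5)]

step 1: expand (2,5) (f=8, h=3) → closed; open now [(1,0) g=1 f=10, (1,2) g=3 f=10, (1,3) g=4 f=10, (1,4) g=5 f=10, (1,5) g=6 f=10, (2,6) g=6 f=10, (3,1) g=2 f=8, (3,3) g=4 f=8, (3,4) g=5 f=8, (3,5) g=6 f=8]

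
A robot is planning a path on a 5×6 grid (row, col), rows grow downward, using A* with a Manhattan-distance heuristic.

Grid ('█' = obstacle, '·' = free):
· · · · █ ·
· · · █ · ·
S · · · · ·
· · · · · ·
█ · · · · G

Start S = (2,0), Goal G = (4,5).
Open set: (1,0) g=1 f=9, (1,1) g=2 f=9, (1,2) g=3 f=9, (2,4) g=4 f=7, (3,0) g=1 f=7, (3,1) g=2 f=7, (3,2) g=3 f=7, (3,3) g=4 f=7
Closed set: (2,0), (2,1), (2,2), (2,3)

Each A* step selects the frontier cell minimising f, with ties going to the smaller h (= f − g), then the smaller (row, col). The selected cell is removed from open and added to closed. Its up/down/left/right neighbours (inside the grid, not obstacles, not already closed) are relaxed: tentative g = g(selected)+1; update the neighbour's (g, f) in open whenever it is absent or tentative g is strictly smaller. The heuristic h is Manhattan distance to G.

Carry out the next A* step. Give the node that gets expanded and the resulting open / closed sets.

expanded=(2,4); open=[(1,0) g=1 f=9, (1,1) g=2 f=9, (1,2) g=3 f=9, (1,4) g=5 f=9, (2,5) g=5 f=7, (3,0) g=1 f=7, (3,1) g=2 f=7, (3,2) g=3 f=7, (3,3) g=4 f=7, (3,4) g=5 f=7]; closed=[(2,0), (2,1), (2,2), (2,3), (2,4)]

step 1: expand (2,4) (f=7, h=3) → closed; open now [(1,0) g=1 f=9, (1,1) g=2 f=9, (1,2) g=3 f=9, (1,4) g=5 f=9, (2,5) g=5 f=7, (3,0) g=1 f=7, (3,1) g=2 f=7, (3,2) g=3 f=7, (3,3) g=4 f=7, (3,4) g=5 f=7]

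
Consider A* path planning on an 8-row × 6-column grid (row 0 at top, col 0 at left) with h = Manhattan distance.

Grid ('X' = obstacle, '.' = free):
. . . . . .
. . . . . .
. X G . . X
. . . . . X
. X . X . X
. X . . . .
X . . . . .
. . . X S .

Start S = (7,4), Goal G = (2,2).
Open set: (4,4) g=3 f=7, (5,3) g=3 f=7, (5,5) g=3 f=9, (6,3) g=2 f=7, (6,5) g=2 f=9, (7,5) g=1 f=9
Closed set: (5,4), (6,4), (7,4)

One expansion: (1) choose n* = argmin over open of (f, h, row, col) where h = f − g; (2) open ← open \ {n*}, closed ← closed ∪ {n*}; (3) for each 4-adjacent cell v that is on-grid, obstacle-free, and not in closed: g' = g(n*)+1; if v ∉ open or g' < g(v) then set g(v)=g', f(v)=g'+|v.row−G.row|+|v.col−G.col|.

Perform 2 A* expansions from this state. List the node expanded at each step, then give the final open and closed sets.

order=[(4,4) → (3,4)]; open=[(2,4) g=5 f=7, (3,3) g=5 f=7, (5,3) g=3 f=7, (5,5) g=3 f=9, (6,3) g=2 f=7, (6,5) g=2 f=9, (7,5) g=1 f=9]; closed=[(3,4), (4,4), (5,4), (6,4), (7,4)]

step 1: expand (4,4) (f=7, h=4) → closed; open now [(3,4) g=4 f=7, (5,3) g=3 f=7, (5,5) g=3 f=9, (6,3) g=2 f=7, (6,5) g=2 f=9, (7,5) g=1 f=9]
step 2: expand (3,4) (f=7, h=3) → closed; open now [(2,4) g=5 f=7, (3,3) g=5 f=7, (5,3) g=3 f=7, (5,5) g=3 f=9, (6,3) g=2 f=7, (6,5) g=2 f=9, (7,5) g=1 f=9]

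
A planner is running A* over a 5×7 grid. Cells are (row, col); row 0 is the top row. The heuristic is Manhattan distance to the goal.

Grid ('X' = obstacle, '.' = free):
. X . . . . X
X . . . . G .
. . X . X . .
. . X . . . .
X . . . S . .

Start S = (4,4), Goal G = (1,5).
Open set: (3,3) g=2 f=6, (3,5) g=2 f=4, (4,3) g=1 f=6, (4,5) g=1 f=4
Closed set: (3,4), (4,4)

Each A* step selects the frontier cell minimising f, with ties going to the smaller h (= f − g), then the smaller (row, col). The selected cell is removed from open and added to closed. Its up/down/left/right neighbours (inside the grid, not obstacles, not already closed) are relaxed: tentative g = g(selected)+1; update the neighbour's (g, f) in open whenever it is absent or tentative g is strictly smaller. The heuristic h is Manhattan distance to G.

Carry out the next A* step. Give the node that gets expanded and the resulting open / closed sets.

step 1: expand (3,5) (f=4, h=2) → closed; open now [(2,5) g=3 f=4, (3,3) g=2 f=6, (3,6) g=3 f=6, (4,3) g=1 f=6, (4,5) g=1 f=4]

expanded=(3,5); open=[(2,5) g=3 f=4, (3,3) g=2 f=6, (3,6) g=3 f=6, (4,3) g=1 f=6, (4,5) g=1 f=4]; closed=[(3,4), (3,5), (4,4)]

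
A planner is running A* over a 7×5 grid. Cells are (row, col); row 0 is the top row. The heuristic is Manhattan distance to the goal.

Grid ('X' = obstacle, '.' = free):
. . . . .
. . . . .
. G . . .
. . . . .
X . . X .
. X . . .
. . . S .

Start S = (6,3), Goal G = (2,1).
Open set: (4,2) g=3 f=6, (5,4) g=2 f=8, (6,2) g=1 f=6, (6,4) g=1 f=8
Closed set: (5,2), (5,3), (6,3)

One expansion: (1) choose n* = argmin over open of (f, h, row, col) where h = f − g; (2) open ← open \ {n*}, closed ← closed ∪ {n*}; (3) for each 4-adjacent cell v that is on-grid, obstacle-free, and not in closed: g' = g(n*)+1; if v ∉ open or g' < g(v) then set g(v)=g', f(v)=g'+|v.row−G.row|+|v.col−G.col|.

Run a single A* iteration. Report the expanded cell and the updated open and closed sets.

expanded=(4,2); open=[(3,2) g=4 f=6, (4,1) g=4 f=6, (5,4) g=2 f=8, (6,2) g=1 f=6, (6,4) g=1 f=8]; closed=[(4,2), (5,2), (5,3), (6,3)]

step 1: expand (4,2) (f=6, h=3) → closed; open now [(3,2) g=4 f=6, (4,1) g=4 f=6, (5,4) g=2 f=8, (6,2) g=1 f=6, (6,4) g=1 f=8]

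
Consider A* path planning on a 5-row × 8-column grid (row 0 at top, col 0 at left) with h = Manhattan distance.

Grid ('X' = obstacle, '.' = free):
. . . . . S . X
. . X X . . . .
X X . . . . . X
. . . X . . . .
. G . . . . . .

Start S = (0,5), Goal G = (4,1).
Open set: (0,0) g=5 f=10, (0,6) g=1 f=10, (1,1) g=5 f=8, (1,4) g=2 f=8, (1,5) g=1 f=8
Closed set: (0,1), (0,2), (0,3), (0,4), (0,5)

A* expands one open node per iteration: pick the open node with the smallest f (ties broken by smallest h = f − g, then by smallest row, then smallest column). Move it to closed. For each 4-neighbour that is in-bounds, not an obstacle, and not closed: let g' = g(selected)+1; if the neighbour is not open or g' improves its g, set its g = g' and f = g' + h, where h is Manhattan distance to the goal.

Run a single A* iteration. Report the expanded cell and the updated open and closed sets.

step 1: expand (1,1) (f=8, h=3) → closed; open now [(0,0) g=5 f=10, (0,6) g=1 f=10, (1,0) g=6 f=10, (1,4) g=2 f=8, (1,5) g=1 f=8]

expanded=(1,1); open=[(0,0) g=5 f=10, (0,6) g=1 f=10, (1,0) g=6 f=10, (1,4) g=2 f=8, (1,5) g=1 f=8]; closed=[(0,1), (0,2), (0,3), (0,4), (0,5), (1,1)]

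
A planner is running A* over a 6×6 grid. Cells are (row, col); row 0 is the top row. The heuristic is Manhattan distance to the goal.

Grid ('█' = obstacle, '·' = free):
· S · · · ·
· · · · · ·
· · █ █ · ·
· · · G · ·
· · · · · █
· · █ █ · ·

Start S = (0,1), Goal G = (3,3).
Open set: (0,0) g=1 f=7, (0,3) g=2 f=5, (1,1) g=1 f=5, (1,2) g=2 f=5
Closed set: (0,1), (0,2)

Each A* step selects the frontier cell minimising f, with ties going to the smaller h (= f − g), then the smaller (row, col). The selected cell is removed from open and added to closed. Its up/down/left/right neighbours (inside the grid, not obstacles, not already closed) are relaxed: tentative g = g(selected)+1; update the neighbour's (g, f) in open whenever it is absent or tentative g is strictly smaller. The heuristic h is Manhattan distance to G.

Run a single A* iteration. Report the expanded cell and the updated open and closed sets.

expanded=(0,3); open=[(0,0) g=1 f=7, (0,4) g=3 f=7, (1,1) g=1 f=5, (1,2) g=2 f=5, (1,3) g=3 f=5]; closed=[(0,1), (0,2), (0,3)]

step 1: expand (0,3) (f=5, h=3) → closed; open now [(0,0) g=1 f=7, (0,4) g=3 f=7, (1,1) g=1 f=5, (1,2) g=2 f=5, (1,3) g=3 f=5]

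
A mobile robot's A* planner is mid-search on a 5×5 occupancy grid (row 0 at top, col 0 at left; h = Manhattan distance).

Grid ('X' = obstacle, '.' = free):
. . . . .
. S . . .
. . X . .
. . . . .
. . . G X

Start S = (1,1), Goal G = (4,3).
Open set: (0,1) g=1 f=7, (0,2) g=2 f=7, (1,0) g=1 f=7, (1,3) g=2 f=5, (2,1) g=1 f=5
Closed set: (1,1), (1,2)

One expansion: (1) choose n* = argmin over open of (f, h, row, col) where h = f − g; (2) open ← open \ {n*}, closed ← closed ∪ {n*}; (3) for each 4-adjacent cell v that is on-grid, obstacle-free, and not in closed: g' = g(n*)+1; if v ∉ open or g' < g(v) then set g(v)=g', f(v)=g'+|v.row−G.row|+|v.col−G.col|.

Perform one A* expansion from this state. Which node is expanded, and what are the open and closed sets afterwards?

expanded=(1,3); open=[(0,1) g=1 f=7, (0,2) g=2 f=7, (0,3) g=3 f=7, (1,0) g=1 f=7, (1,4) g=3 f=7, (2,1) g=1 f=5, (2,3) g=3 f=5]; closed=[(1,1), (1,2), (1,3)]

step 1: expand (1,3) (f=5, h=3) → closed; open now [(0,1) g=1 f=7, (0,2) g=2 f=7, (0,3) g=3 f=7, (1,0) g=1 f=7, (1,4) g=3 f=7, (2,1) g=1 f=5, (2,3) g=3 f=5]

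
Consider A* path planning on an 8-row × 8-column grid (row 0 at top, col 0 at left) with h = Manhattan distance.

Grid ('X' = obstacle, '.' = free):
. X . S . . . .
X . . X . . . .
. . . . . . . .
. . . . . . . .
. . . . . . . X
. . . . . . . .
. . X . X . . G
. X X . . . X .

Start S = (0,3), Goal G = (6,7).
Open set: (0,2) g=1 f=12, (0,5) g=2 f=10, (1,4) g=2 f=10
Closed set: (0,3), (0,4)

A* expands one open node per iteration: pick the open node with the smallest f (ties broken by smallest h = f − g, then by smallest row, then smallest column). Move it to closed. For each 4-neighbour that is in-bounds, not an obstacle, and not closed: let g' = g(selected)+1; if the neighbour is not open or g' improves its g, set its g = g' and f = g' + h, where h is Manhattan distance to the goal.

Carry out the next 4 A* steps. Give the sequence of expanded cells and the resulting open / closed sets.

step 1: expand (0,5) (f=10, h=8) → closed; open now [(0,2) g=1 f=12, (0,6) g=3 f=10, (1,4) g=2 f=10, (1,5) g=3 f=10]
step 2: expand (0,6) (f=10, h=7) → closed; open now [(0,2) g=1 f=12, (0,7) g=4 f=10, (1,4) g=2 f=10, (1,5) g=3 f=10, (1,6) g=4 f=10]
step 3: expand (0,7) (f=10, h=6) → closed; open now [(0,2) g=1 f=12, (1,4) g=2 f=10, (1,5) g=3 f=10, (1,6) g=4 f=10, (1,7) g=5 f=10]
step 4: expand (1,7) (f=10, h=5) → closed; open now [(0,2) g=1 f=12, (1,4) g=2 f=10, (1,5) g=3 f=10, (1,6) g=4 f=10, (2,7) g=6 f=10]

order=[(0,5) → (0,6) → (0,7) → (1,7)]; open=[(0,2) g=1 f=12, (1,4) g=2 f=10, (1,5) g=3 f=10, (1,6) g=4 f=10, (2,7) g=6 f=10]; closed=[(0,3), (0,4), (0,5), (0,6), (0,7), (1,7)]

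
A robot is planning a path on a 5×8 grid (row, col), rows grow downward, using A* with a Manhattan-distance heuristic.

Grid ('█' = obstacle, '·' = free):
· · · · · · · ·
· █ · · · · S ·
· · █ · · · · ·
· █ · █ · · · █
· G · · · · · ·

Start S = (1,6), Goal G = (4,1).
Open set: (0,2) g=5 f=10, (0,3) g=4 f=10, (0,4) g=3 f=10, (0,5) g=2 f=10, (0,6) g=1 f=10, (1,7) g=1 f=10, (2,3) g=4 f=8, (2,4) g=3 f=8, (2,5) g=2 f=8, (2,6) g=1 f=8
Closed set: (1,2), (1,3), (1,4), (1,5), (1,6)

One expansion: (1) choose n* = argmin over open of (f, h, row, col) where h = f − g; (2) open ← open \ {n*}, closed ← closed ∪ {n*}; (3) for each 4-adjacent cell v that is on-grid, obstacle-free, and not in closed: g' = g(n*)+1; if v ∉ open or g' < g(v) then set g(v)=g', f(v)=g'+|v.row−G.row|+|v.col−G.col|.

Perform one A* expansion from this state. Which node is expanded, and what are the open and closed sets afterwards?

expanded=(2,3); open=[(0,2) g=5 f=10, (0,3) g=4 f=10, (0,4) g=3 f=10, (0,5) g=2 f=10, (0,6) g=1 f=10, (1,7) g=1 f=10, (2,4) g=3 f=8, (2,5) g=2 f=8, (2,6) g=1 f=8]; closed=[(1,2), (1,3), (1,4), (1,5), (1,6), (2,3)]

step 1: expand (2,3) (f=8, h=4) → closed; open now [(0,2) g=5 f=10, (0,3) g=4 f=10, (0,4) g=3 f=10, (0,5) g=2 f=10, (0,6) g=1 f=10, (1,7) g=1 f=10, (2,4) g=3 f=8, (2,5) g=2 f=8, (2,6) g=1 f=8]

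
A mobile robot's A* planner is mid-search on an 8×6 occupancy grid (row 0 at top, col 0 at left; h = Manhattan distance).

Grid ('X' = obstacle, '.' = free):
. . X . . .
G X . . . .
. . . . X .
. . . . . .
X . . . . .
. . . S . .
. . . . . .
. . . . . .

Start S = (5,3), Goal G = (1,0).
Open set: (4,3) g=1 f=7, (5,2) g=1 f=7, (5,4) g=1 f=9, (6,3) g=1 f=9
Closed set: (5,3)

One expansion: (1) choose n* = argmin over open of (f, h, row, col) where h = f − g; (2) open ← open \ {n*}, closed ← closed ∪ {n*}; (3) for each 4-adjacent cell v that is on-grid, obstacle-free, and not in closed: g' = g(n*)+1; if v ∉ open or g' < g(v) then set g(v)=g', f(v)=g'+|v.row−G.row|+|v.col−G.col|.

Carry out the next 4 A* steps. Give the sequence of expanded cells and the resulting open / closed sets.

step 1: expand (4,3) (f=7, h=6) → closed; open now [(3,3) g=2 f=7, (4,2) g=2 f=7, (4,4) g=2 f=9, (5,2) g=1 f=7, (5,4) g=1 f=9, (6,3) g=1 f=9]
step 2: expand (3,3) (f=7, h=5) → closed; open now [(2,3) g=3 f=7, (3,2) g=3 f=7, (3,4) g=3 f=9, (4,2) g=2 f=7, (4,4) g=2 f=9, (5,2) g=1 f=7, (5,4) g=1 f=9, (6,3) g=1 f=9]
step 3: expand (2,3) (f=7, h=4) → closed; open now [(1,3) g=4 f=7, (2,2) g=4 f=7, (3,2) g=3 f=7, (3,4) g=3 f=9, (4,2) g=2 f=7, (4,4) g=2 f=9, (5,2) g=1 f=7, (5,4) g=1 f=9, (6,3) g=1 f=9]
step 4: expand (1,3) (f=7, h=3) → closed; open now [(0,3) g=5 f=9, (1,2) g=5 f=7, (1,4) g=5 f=9, (2,2) g=4 f=7, (3,2) g=3 f=7, (3,4) g=3 f=9, (4,2) g=2 f=7, (4,4) g=2 f=9, (5,2) g=1 f=7, (5,4) g=1 f=9, (6,3) g=1 f=9]

order=[(4,3) → (3,3) → (2,3) → (1,3)]; open=[(0,3) g=5 f=9, (1,2) g=5 f=7, (1,4) g=5 f=9, (2,2) g=4 f=7, (3,2) g=3 f=7, (3,4) g=3 f=9, (4,2) g=2 f=7, (4,4) g=2 f=9, (5,2) g=1 f=7, (5,4) g=1 f=9, (6,3) g=1 f=9]; closed=[(1,3), (2,3), (3,3), (4,3), (5,3)]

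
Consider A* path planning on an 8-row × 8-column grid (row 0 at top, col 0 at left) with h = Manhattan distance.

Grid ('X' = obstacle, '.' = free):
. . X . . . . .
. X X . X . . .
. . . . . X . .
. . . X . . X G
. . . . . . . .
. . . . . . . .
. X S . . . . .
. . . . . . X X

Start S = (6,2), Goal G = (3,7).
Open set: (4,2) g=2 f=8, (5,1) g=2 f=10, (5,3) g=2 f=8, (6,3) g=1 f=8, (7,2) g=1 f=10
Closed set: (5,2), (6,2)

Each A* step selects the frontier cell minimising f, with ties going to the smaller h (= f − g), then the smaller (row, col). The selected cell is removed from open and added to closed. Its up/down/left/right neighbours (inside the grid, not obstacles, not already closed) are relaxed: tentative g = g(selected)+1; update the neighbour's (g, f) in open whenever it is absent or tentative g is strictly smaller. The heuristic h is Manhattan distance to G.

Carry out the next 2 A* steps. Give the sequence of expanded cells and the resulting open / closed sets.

order=[(4,2) → (3,2)]; open=[(2,2) g=4 f=10, (3,1) g=4 f=10, (4,1) g=3 f=10, (4,3) g=3 f=8, (5,1) g=2 f=10, (5,3) g=2 f=8, (6,3) g=1 f=8, (7,2) g=1 f=10]; closed=[(3,2), (4,2), (5,2), (6,2)]

step 1: expand (4,2) (f=8, h=6) → closed; open now [(3,2) g=3 f=8, (4,1) g=3 f=10, (4,3) g=3 f=8, (5,1) g=2 f=10, (5,3) g=2 f=8, (6,3) g=1 f=8, (7,2) g=1 f=10]
step 2: expand (3,2) (f=8, h=5) → closed; open now [(2,2) g=4 f=10, (3,1) g=4 f=10, (4,1) g=3 f=10, (4,3) g=3 f=8, (5,1) g=2 f=10, (5,3) g=2 f=8, (6,3) g=1 f=8, (7,2) g=1 f=10]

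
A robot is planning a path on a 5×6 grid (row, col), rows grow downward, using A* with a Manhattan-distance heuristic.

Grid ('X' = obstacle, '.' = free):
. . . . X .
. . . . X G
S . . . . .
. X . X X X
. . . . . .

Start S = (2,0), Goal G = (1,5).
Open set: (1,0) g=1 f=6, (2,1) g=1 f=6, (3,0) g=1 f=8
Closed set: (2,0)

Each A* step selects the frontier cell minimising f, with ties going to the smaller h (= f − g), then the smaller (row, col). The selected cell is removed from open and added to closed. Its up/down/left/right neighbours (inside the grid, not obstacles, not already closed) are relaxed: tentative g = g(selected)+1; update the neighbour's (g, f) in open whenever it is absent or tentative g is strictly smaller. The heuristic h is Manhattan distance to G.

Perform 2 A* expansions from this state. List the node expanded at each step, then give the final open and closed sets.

step 1: expand (1,0) (f=6, h=5) → closed; open now [(0,0) g=2 f=8, (1,1) g=2 f=6, (2,1) g=1 f=6, (3,0) g=1 f=8]
step 2: expand (1,1) (f=6, h=4) → closed; open now [(0,0) g=2 f=8, (0,1) g=3 f=8, (1,2) g=3 f=6, (2,1) g=1 f=6, (3,0) g=1 f=8]

order=[(1,0) → (1,1)]; open=[(0,0) g=2 f=8, (0,1) g=3 f=8, (1,2) g=3 f=6, (2,1) g=1 f=6, (3,0) g=1 f=8]; closed=[(1,0), (1,1), (2,0)]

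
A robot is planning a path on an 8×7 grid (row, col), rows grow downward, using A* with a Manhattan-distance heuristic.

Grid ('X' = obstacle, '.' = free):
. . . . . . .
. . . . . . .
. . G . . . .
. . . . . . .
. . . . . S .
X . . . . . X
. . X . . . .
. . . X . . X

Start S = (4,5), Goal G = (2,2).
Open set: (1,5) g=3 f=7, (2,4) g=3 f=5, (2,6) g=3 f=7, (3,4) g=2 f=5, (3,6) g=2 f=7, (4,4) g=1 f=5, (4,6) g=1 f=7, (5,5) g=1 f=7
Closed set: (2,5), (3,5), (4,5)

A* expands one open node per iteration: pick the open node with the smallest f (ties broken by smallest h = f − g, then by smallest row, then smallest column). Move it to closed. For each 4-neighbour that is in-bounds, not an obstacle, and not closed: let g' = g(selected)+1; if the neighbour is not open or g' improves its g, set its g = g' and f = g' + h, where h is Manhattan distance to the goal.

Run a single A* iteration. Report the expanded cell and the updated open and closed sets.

step 1: expand (2,4) (f=5, h=2) → closed; open now [(1,4) g=4 f=7, (1,5) g=3 f=7, (2,3) g=4 f=5, (2,6) g=3 f=7, (3,4) g=2 f=5, (3,6) g=2 f=7, (4,4) g=1 f=5, (4,6) g=1 f=7, (5,5) g=1 f=7]

expanded=(2,4); open=[(1,4) g=4 f=7, (1,5) g=3 f=7, (2,3) g=4 f=5, (2,6) g=3 f=7, (3,4) g=2 f=5, (3,6) g=2 f=7, (4,4) g=1 f=5, (4,6) g=1 f=7, (5,5) g=1 f=7]; closed=[(2,4), (2,5), (3,5), (4,5)]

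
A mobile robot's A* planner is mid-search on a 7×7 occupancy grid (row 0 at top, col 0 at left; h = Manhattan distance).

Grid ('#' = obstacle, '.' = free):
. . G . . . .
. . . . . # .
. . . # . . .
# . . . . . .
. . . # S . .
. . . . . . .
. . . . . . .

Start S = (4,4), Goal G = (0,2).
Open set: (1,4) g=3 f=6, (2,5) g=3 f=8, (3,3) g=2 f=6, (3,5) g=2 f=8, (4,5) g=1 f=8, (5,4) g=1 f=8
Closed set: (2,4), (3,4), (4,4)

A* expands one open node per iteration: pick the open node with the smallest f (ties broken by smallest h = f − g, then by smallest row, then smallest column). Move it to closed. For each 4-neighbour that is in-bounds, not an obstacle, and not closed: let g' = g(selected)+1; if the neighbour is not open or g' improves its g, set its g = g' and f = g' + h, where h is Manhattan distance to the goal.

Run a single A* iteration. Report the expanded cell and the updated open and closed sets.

step 1: expand (1,4) (f=6, h=3) → closed; open now [(0,4) g=4 f=6, (1,3) g=4 f=6, (2,5) g=3 f=8, (3,3) g=2 f=6, (3,5) g=2 f=8, (4,5) g=1 f=8, (5,4) g=1 f=8]

expanded=(1,4); open=[(0,4) g=4 f=6, (1,3) g=4 f=6, (2,5) g=3 f=8, (3,3) g=2 f=6, (3,5) g=2 f=8, (4,5) g=1 f=8, (5,4) g=1 f=8]; closed=[(1,4), (2,4), (3,4), (4,4)]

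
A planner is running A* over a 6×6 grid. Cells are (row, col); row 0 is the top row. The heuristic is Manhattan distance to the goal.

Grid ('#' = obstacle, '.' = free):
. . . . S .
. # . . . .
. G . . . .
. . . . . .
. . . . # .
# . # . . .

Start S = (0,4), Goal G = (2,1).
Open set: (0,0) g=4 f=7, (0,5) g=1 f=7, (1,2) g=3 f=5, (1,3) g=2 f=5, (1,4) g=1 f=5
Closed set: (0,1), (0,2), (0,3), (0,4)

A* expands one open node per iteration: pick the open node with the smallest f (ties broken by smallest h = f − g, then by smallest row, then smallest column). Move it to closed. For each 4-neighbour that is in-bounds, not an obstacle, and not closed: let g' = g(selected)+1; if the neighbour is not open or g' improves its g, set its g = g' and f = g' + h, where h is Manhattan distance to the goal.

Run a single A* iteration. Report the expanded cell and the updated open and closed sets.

step 1: expand (1,2) (f=5, h=2) → closed; open now [(0,0) g=4 f=7, (0,5) g=1 f=7, (1,3) g=2 f=5, (1,4) g=1 f=5, (2,2) g=4 f=5]

expanded=(1,2); open=[(0,0) g=4 f=7, (0,5) g=1 f=7, (1,3) g=2 f=5, (1,4) g=1 f=5, (2,2) g=4 f=5]; closed=[(0,1), (0,2), (0,3), (0,4), (1,2)]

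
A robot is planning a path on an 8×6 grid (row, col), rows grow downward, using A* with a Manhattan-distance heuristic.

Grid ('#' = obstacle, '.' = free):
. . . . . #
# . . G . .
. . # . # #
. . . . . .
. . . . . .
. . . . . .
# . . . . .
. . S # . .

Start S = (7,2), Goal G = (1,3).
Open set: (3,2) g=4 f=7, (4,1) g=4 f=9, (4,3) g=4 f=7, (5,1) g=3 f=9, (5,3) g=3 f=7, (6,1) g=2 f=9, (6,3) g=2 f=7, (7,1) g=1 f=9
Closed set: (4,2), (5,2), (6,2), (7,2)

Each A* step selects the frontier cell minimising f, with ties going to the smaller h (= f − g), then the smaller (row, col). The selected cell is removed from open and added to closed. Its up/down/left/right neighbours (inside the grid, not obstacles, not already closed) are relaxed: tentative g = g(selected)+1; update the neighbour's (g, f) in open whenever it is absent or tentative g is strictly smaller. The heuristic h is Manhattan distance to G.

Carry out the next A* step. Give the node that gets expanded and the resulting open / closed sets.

step 1: expand (3,2) (f=7, h=3) → closed; open now [(3,1) g=5 f=9, (3,3) g=5 f=7, (4,1) g=4 f=9, (4,3) g=4 f=7, (5,1) g=3 f=9, (5,3) g=3 f=7, (6,1) g=2 f=9, (6,3) g=2 f=7, (7,1) g=1 f=9]

expanded=(3,2); open=[(3,1) g=5 f=9, (3,3) g=5 f=7, (4,1) g=4 f=9, (4,3) g=4 f=7, (5,1) g=3 f=9, (5,3) g=3 f=7, (6,1) g=2 f=9, (6,3) g=2 f=7, (7,1) g=1 f=9]; closed=[(3,2), (4,2), (5,2), (6,2), (7,2)]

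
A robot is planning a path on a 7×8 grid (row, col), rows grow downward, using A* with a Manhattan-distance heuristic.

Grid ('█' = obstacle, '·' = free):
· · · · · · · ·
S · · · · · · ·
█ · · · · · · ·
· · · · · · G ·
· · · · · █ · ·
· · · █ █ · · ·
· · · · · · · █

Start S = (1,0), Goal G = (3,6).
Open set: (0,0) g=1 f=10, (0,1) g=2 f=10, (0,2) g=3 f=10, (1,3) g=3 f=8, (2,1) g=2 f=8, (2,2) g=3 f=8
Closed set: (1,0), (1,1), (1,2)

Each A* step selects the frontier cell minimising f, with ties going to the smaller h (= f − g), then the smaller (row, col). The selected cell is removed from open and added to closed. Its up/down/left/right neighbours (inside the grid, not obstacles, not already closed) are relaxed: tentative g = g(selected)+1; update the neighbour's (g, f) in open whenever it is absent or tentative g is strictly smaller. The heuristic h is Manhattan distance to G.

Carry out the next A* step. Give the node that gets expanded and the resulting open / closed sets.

expanded=(1,3); open=[(0,0) g=1 f=10, (0,1) g=2 f=10, (0,2) g=3 f=10, (0,3) g=4 f=10, (1,4) g=4 f=8, (2,1) g=2 f=8, (2,2) g=3 f=8, (2,3) g=4 f=8]; closed=[(1,0), (1,1), (1,2), (1,3)]

step 1: expand (1,3) (f=8, h=5) → closed; open now [(0,0) g=1 f=10, (0,1) g=2 f=10, (0,2) g=3 f=10, (0,3) g=4 f=10, (1,4) g=4 f=8, (2,1) g=2 f=8, (2,2) g=3 f=8, (2,3) g=4 f=8]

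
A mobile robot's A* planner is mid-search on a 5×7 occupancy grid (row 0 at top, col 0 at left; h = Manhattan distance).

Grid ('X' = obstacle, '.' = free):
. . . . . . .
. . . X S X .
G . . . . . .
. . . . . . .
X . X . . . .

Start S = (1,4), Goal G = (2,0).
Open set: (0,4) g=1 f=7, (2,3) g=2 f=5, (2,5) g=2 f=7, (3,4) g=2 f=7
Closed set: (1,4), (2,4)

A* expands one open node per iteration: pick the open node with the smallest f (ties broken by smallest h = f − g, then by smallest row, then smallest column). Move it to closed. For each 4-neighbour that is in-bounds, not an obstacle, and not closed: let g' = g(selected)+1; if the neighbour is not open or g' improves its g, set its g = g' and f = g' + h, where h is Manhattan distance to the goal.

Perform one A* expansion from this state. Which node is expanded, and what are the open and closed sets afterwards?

expanded=(2,3); open=[(0,4) g=1 f=7, (2,2) g=3 f=5, (2,5) g=2 f=7, (3,3) g=3 f=7, (3,4) g=2 f=7]; closed=[(1,4), (2,3), (2,4)]

step 1: expand (2,3) (f=5, h=3) → closed; open now [(0,4) g=1 f=7, (2,2) g=3 f=5, (2,5) g=2 f=7, (3,3) g=3 f=7, (3,4) g=2 f=7]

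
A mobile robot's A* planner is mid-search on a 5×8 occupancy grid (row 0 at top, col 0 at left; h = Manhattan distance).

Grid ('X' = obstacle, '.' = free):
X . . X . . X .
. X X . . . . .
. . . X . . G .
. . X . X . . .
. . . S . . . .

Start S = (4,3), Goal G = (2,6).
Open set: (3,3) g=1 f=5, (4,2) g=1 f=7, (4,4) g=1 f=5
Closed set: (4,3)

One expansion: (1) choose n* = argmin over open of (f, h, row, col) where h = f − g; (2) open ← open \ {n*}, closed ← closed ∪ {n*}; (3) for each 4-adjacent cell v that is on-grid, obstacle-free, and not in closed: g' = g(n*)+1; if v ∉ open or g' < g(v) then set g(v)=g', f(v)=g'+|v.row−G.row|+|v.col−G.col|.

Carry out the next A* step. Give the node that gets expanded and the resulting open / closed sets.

step 1: expand (3,3) (f=5, h=4) → closed; open now [(4,2) g=1 f=7, (4,4) g=1 f=5]

expanded=(3,3); open=[(4,2) g=1 f=7, (4,4) g=1 f=5]; closed=[(3,3), (4,3)]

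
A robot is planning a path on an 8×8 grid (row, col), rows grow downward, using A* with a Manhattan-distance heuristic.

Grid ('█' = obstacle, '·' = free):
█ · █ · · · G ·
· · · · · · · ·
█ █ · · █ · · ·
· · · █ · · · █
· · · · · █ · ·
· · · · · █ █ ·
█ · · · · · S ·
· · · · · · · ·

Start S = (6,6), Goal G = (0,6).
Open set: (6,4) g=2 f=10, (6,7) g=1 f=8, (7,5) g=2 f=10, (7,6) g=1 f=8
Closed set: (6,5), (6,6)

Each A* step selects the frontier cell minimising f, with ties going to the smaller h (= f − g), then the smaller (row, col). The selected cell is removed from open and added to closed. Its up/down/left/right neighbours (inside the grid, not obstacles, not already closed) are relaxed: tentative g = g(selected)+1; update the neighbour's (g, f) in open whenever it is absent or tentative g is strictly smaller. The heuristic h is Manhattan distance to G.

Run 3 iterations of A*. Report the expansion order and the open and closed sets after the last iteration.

order=[(6,7) → (5,7) → (4,7)]; open=[(4,6) g=4 f=8, (6,4) g=2 f=10, (7,5) g=2 f=10, (7,6) g=1 f=8, (7,7) g=2 f=10]; closed=[(4,7), (5,7), (6,5), (6,6), (6,7)]

step 1: expand (6,7) (f=8, h=7) → closed; open now [(5,7) g=2 f=8, (6,4) g=2 f=10, (7,5) g=2 f=10, (7,6) g=1 f=8, (7,7) g=2 f=10]
step 2: expand (5,7) (f=8, h=6) → closed; open now [(4,7) g=3 f=8, (6,4) g=2 f=10, (7,5) g=2 f=10, (7,6) g=1 f=8, (7,7) g=2 f=10]
step 3: expand (4,7) (f=8, h=5) → closed; open now [(4,6) g=4 f=8, (6,4) g=2 f=10, (7,5) g=2 f=10, (7,6) g=1 f=8, (7,7) g=2 f=10]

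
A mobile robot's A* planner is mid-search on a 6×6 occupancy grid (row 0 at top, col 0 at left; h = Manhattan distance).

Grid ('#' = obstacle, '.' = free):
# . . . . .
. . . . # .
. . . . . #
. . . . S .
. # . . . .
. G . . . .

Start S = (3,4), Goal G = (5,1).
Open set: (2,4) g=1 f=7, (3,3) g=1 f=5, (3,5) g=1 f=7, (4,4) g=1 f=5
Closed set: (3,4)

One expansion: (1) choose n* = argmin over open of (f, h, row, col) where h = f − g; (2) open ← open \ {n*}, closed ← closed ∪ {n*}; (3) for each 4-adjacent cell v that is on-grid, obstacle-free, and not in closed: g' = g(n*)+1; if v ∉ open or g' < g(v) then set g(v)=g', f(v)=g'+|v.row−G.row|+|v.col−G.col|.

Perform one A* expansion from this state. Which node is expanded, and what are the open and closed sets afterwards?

step 1: expand (3,3) (f=5, h=4) → closed; open now [(2,3) g=2 f=7, (2,4) g=1 f=7, (3,2) g=2 f=5, (3,5) g=1 f=7, (4,3) g=2 f=5, (4,4) g=1 f=5]

expanded=(3,3); open=[(2,3) g=2 f=7, (2,4) g=1 f=7, (3,2) g=2 f=5, (3,5) g=1 f=7, (4,3) g=2 f=5, (4,4) g=1 f=5]; closed=[(3,3), (3,4)]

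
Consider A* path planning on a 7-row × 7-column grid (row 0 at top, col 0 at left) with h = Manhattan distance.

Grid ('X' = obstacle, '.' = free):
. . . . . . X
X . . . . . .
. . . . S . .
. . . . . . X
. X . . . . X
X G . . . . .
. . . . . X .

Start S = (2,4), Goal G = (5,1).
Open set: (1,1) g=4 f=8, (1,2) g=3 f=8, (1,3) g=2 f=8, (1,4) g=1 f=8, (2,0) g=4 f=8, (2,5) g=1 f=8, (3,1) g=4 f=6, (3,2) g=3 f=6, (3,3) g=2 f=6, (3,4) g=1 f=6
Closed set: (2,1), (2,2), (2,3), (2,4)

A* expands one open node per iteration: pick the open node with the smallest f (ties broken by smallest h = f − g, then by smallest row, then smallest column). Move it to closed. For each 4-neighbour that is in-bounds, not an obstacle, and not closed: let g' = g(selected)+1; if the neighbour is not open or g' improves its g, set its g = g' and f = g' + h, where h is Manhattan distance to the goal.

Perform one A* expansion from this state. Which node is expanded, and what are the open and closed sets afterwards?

step 1: expand (3,1) (f=6, h=2) → closed; open now [(1,1) g=4 f=8, (1,2) g=3 f=8, (1,3) g=2 f=8, (1,4) g=1 f=8, (2,0) g=4 f=8, (2,5) g=1 f=8, (3,0) g=5 f=8, (3,2) g=3 f=6, (3,3) g=2 f=6, (3,4) g=1 f=6]

expanded=(3,1); open=[(1,1) g=4 f=8, (1,2) g=3 f=8, (1,3) g=2 f=8, (1,4) g=1 f=8, (2,0) g=4 f=8, (2,5) g=1 f=8, (3,0) g=5 f=8, (3,2) g=3 f=6, (3,3) g=2 f=6, (3,4) g=1 f=6]; closed=[(2,1), (2,2), (2,3), (2,4), (3,1)]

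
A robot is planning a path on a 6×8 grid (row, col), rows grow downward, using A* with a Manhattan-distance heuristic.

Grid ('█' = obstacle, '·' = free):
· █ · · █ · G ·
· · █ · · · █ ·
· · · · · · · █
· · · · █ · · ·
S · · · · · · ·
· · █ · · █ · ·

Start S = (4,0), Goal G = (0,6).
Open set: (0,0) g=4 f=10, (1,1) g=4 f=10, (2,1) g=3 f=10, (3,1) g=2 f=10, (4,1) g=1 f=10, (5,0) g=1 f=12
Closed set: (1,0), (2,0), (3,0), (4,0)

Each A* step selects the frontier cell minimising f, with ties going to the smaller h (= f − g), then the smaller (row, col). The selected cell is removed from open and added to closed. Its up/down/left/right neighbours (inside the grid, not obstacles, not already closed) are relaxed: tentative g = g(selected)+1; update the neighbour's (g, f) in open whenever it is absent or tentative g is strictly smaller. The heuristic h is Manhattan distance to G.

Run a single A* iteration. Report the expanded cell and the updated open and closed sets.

expanded=(0,0); open=[(1,1) g=4 f=10, (2,1) g=3 f=10, (3,1) g=2 f=10, (4,1) g=1 f=10, (5,0) g=1 f=12]; closed=[(0,0), (1,0), (2,0), (3,0), (4,0)]

step 1: expand (0,0) (f=10, h=6) → closed; open now [(1,1) g=4 f=10, (2,1) g=3 f=10, (3,1) g=2 f=10, (4,1) g=1 f=10, (5,0) g=1 f=12]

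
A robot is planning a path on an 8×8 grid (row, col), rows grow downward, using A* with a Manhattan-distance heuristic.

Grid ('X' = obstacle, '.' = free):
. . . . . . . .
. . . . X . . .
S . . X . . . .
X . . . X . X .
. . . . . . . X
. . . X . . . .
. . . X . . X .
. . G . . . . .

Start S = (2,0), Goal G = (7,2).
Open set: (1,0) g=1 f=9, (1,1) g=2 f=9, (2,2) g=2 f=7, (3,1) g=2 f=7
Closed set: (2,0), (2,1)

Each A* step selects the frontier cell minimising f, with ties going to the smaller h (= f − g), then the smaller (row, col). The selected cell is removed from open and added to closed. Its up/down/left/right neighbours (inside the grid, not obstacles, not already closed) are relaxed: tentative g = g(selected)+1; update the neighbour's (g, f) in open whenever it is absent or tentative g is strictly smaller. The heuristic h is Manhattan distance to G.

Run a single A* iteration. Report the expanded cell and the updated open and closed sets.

expanded=(2,2); open=[(1,0) g=1 f=9, (1,1) g=2 f=9, (1,2) g=3 f=9, (3,1) g=2 f=7, (3,2) g=3 f=7]; closed=[(2,0), (2,1), (2,2)]

step 1: expand (2,2) (f=7, h=5) → closed; open now [(1,0) g=1 f=9, (1,1) g=2 f=9, (1,2) g=3 f=9, (3,1) g=2 f=7, (3,2) g=3 f=7]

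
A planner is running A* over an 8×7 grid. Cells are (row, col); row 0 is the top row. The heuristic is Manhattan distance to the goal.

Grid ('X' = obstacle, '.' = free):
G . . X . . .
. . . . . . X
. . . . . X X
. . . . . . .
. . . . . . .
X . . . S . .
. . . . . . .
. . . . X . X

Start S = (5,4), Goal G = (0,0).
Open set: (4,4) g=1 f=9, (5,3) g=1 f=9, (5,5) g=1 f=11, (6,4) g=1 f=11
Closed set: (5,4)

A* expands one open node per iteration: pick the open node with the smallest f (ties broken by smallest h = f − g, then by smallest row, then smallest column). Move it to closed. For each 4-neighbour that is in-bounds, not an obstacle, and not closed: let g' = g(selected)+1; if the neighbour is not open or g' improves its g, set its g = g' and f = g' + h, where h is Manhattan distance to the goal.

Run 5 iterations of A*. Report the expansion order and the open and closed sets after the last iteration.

step 1: expand (4,4) (f=9, h=8) → closed; open now [(3,4) g=2 f=9, (4,3) g=2 f=9, (4,5) g=2 f=11, (5,3) g=1 f=9, (5,5) g=1 f=11, (6,4) g=1 f=11]
step 2: expand (3,4) (f=9, h=7) → closed; open now [(2,4) g=3 f=9, (3,3) g=3 f=9, (3,5) g=3 f=11, (4,3) g=2 f=9, (4,5) g=2 f=11, (5,3) g=1 f=9, (5,5) g=1 f=11, (6,4) g=1 f=11]
step 3: expand (2,4) (f=9, h=6) → closed; open now [(1,4) g=4 f=9, (2,3) g=4 f=9, (3,3) g=3 f=9, (3,5) g=3 f=11, (4,3) g=2 f=9, (4,5) g=2 f=11, (5,3) g=1 f=9, (5,5) g=1 f=11, (6,4) g=1 f=11]
step 4: expand (1,4) (f=9, h=5) → closed; open now [(0,4) g=5 f=9, (1,3) g=5 f=9, (1,5) g=5 f=11, (2,3) g=4 f=9, (3,3) g=3 f=9, (3,5) g=3 f=11, (4,3) g=2 f=9, (4,5) g=2 f=11, (5,3) g=1 f=9, (5,5) g=1 f=11, (6,4) g=1 f=11]
step 5: expand (0,4) (f=9, h=4) → closed; open now [(0,5) g=6 f=11, (1,3) g=5 f=9, (1,5) g=5 f=11, (2,3) g=4 f=9, (3,3) g=3 f=9, (3,5) g=3 f=11, (4,3) g=2 f=9, (4,5) g=2 f=11, (5,3) g=1 f=9, (5,5) g=1 f=11, (6,4) g=1 f=11]

order=[(4,4) → (3,4) → (2,4) → (1,4) → (0,4)]; open=[(0,5) g=6 f=11, (1,3) g=5 f=9, (1,5) g=5 f=11, (2,3) g=4 f=9, (3,3) g=3 f=9, (3,5) g=3 f=11, (4,3) g=2 f=9, (4,5) g=2 f=11, (5,3) g=1 f=9, (5,5) g=1 f=11, (6,4) g=1 f=11]; closed=[(0,4), (1,4), (2,4), (3,4), (4,4), (5,4)]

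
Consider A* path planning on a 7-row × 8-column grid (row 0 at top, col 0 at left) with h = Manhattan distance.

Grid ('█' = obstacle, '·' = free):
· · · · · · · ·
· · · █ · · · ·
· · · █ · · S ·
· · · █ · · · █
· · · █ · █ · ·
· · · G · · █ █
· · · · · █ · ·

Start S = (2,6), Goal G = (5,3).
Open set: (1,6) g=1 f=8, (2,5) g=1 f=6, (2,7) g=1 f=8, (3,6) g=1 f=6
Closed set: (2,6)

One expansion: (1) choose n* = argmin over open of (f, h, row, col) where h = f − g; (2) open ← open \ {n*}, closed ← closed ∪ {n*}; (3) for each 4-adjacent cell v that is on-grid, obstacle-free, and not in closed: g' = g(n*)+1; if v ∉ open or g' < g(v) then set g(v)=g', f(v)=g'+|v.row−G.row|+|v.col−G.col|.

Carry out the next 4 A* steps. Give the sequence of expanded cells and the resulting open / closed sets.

order=[(2,5) → (2,4) → (3,4) → (4,4)]; open=[(1,4) g=3 f=8, (1,5) g=2 f=8, (1,6) g=1 f=8, (2,7) g=1 f=8, (3,5) g=2 f=6, (3,6) g=1 f=6, (5,4) g=5 f=6]; closed=[(2,4), (2,5), (2,6), (3,4), (4,4)]

step 1: expand (2,5) (f=6, h=5) → closed; open now [(1,5) g=2 f=8, (1,6) g=1 f=8, (2,4) g=2 f=6, (2,7) g=1 f=8, (3,5) g=2 f=6, (3,6) g=1 f=6]
step 2: expand (2,4) (f=6, h=4) → closed; open now [(1,4) g=3 f=8, (1,5) g=2 f=8, (1,6) g=1 f=8, (2,7) g=1 f=8, (3,4) g=3 f=6, (3,5) g=2 f=6, (3,6) g=1 f=6]
step 3: expand (3,4) (f=6, h=3) → closed; open now [(1,4) g=3 f=8, (1,5) g=2 f=8, (1,6) g=1 f=8, (2,7) g=1 f=8, (3,5) g=2 f=6, (3,6) g=1 f=6, (4,4) g=4 f=6]
step 4: expand (4,4) (f=6, h=2) → closed; open now [(1,4) g=3 f=8, (1,5) g=2 f=8, (1,6) g=1 f=8, (2,7) g=1 f=8, (3,5) g=2 f=6, (3,6) g=1 f=6, (5,4) g=5 f=6]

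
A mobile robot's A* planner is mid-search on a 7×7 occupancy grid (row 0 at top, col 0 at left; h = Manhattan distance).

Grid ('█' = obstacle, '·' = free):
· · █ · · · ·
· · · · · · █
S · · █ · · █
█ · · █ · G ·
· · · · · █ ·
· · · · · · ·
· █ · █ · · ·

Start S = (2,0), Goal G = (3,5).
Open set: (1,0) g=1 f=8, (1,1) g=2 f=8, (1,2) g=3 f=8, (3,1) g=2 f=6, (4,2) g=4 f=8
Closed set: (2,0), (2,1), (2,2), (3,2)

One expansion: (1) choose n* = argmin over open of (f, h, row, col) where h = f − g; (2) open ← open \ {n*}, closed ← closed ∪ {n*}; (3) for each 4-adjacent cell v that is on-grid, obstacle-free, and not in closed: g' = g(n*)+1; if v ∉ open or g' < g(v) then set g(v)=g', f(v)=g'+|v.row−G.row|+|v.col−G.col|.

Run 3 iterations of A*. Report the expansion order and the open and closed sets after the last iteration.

order=[(3,1) → (4,2) → (4,3)]; open=[(1,0) g=1 f=8, (1,1) g=2 f=8, (1,2) g=3 f=8, (4,1) g=3 f=8, (4,4) g=6 f=8, (5,2) g=5 f=10, (5,3) g=6 f=10]; closed=[(2,0), (2,1), (2,2), (3,1), (3,2), (4,2), (4,3)]

step 1: expand (3,1) (f=6, h=4) → closed; open now [(1,0) g=1 f=8, (1,1) g=2 f=8, (1,2) g=3 f=8, (4,1) g=3 f=8, (4,2) g=4 f=8]
step 2: expand (4,2) (f=8, h=4) → closed; open now [(1,0) g=1 f=8, (1,1) g=2 f=8, (1,2) g=3 f=8, (4,1) g=3 f=8, (4,3) g=5 f=8, (5,2) g=5 f=10]
step 3: expand (4,3) (f=8, h=3) → closed; open now [(1,0) g=1 f=8, (1,1) g=2 f=8, (1,2) g=3 f=8, (4,1) g=3 f=8, (4,4) g=6 f=8, (5,2) g=5 f=10, (5,3) g=6 f=10]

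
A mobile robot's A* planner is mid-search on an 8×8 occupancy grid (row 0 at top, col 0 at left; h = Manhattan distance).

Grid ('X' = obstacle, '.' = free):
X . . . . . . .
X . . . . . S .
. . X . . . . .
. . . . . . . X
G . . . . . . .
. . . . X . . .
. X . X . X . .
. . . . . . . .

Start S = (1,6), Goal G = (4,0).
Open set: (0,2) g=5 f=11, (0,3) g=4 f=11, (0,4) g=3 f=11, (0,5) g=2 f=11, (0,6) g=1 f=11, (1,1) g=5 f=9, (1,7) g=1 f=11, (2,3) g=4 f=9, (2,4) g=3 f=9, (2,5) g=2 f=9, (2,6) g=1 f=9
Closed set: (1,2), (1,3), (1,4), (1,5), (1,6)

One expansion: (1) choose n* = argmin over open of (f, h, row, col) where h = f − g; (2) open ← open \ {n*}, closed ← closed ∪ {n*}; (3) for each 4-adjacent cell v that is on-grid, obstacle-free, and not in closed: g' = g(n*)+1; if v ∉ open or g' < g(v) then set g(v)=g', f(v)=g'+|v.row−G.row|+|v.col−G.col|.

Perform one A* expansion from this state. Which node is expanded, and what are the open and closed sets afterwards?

expanded=(1,1); open=[(0,1) g=6 f=11, (0,2) g=5 f=11, (0,3) g=4 f=11, (0,4) g=3 f=11, (0,5) g=2 f=11, (0,6) g=1 f=11, (1,7) g=1 f=11, (2,1) g=6 f=9, (2,3) g=4 f=9, (2,4) g=3 f=9, (2,5) g=2 f=9, (2,6) g=1 f=9]; closed=[(1,1), (1,2), (1,3), (1,4), (1,5), (1,6)]

step 1: expand (1,1) (f=9, h=4) → closed; open now [(0,1) g=6 f=11, (0,2) g=5 f=11, (0,3) g=4 f=11, (0,4) g=3 f=11, (0,5) g=2 f=11, (0,6) g=1 f=11, (1,7) g=1 f=11, (2,1) g=6 f=9, (2,3) g=4 f=9, (2,4) g=3 f=9, (2,5) g=2 f=9, (2,6) g=1 f=9]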